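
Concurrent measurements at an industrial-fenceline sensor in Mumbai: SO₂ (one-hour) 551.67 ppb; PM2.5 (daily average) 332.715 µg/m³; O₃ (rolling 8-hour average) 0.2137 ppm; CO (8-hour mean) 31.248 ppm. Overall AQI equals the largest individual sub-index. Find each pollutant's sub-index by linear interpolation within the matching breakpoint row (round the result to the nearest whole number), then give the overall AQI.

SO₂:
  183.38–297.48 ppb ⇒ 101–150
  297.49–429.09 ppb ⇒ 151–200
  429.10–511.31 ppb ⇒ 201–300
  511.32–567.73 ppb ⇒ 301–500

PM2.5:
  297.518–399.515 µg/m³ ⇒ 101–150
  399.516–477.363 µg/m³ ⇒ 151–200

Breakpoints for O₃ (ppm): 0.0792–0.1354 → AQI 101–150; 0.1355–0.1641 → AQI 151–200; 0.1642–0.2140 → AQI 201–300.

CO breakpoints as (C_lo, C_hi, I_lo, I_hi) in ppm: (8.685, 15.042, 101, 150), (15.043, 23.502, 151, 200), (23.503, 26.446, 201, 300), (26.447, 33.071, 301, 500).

445

SO₂: 551.67 ∈ [511.32, 567.73] ↔ index [301, 500].
301 + (551.67−511.32)·(500−301)/(567.73−511.32) = 301 + 40.35·199/56.41 ≈ 443.34, so AQI = 443.
PM2.5: row 297.518–399.515 (AQI 101–150). (150−101)·(332.715−297.518)/(399.515−297.518) + 101 = 49·35.197/101.997 + 101 ≈ 117.91 → 118.
O₃: 0.2137 lies in 0.1642–0.2140, so I_lo=201, I_hi=300, C_lo=0.1642, C_hi=0.2140.
(300−201)/(0.2140−0.1642) × (0.2137−0.1642) + 201 = 99/0.0498 × 0.0495 + 201 ≈ 299.40 → 299.
CO 31.248: bracket 26.447–33.071 → index 301–500; slope 199/6.624, offset 4.801.
AQI = 301 + 199/6.624·4.801 ≈ 445.23 ⇒ 445.
Sub-indices: SO₂→443, PM2.5→118, O₃→299, CO→445. Overall AQI = max = 445; dominant pollutant is CO.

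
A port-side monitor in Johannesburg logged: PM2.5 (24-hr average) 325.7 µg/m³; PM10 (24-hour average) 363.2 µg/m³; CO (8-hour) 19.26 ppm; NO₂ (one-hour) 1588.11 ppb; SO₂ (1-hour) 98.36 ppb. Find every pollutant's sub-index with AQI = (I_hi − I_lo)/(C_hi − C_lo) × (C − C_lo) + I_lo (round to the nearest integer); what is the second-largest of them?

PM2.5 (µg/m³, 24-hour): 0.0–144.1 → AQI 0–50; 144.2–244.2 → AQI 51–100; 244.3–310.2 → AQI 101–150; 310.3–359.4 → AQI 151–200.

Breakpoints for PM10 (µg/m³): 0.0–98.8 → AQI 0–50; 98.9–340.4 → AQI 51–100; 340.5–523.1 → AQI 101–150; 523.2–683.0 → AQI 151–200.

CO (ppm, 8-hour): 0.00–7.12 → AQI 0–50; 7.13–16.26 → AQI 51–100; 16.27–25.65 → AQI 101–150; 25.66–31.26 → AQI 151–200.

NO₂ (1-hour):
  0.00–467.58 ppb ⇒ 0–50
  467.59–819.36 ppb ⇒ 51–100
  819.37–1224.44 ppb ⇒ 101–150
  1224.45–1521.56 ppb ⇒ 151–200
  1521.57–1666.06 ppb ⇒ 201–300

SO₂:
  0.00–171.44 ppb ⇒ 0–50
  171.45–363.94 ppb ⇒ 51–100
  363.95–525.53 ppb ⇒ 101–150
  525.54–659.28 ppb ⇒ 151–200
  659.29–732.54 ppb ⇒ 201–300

PM2.5 325.7: bracket 310.3–359.4 → index 151–200; slope 49/49.1, offset 15.4.
AQI = 151 + 49/49.1·15.4 ≈ 166.37 ⇒ 166.
PM10: 363.2 lies in 340.5–523.1, so I_lo=101, I_hi=150, C_lo=340.5, C_hi=523.1.
(150−101)/(523.1−340.5) × (363.2−340.5) + 101 = 49/182.6 × 22.7 + 101 ≈ 107.09 → 107.
CO: 19.26 lies in 16.27–25.65, so I_lo=101, I_hi=150, C_lo=16.27, C_hi=25.65.
(150−101)/(25.65−16.27) × (19.26−16.27) + 101 = 49/9.38 × 2.99 + 101 ≈ 116.62 → 117.
NO₂: 1588.11 ∈ [1521.57, 1666.06] ↔ index [201, 300].
201 + (1588.11−1521.57)·(300−201)/(1666.06−1521.57) = 201 + 66.54·99/144.49 ≈ 246.59, so AQI = 247.
SO₂: 98.36 ∈ [0.00, 171.44] ↔ index [0, 50].
0 + (98.36−0.00)·(50−0)/(171.44−0.00) = 0 + 98.36·50/171.44 ≈ 28.69, so AQI = 29.
Sub-indices: PM2.5→166, PM10→107, CO→117, NO₂→247, SO₂→29. Ranked high→low: 247, 166, 117, 107, 29. Second-highest sub-index = 166.

166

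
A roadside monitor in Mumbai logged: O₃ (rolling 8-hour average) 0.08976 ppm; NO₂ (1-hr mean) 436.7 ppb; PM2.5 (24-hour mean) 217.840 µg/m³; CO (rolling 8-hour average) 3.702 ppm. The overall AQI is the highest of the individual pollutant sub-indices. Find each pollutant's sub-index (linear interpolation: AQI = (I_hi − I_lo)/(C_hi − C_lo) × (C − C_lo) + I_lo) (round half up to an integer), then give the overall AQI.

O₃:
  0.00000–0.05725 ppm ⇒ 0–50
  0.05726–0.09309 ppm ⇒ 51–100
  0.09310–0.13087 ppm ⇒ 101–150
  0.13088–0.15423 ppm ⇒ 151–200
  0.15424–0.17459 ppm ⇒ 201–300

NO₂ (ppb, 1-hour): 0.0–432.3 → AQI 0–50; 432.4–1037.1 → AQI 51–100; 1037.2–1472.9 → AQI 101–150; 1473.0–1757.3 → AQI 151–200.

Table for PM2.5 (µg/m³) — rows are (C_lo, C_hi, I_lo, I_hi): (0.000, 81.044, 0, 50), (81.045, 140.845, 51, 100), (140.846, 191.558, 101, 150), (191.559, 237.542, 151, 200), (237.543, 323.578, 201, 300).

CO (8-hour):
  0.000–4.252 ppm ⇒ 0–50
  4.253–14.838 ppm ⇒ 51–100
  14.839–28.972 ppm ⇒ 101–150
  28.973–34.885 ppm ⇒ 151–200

O₃: 0.08976 ∈ [0.05726, 0.09309] ↔ index [51, 100].
51 + (0.08976−0.05726)·(100−51)/(0.09309−0.05726) = 51 + 0.03250·49/0.03583 ≈ 95.45, so AQI = 95.
NO₂: row 432.4–1037.1 (AQI 51–100). (100−51)·(436.7−432.4)/(1037.1−432.4) + 51 = 49·4.3/604.7 + 51 ≈ 51.35 → 51.
PM2.5 217.840: bracket 191.559–237.542 → index 151–200; slope 49/45.983, offset 26.281.
AQI = 151 + 49/45.983·26.281 ≈ 179.01 ⇒ 179.
CO: 3.702 lies in 0.000–4.252, so I_lo=0, I_hi=50, C_lo=0.000, C_hi=4.252.
(50−0)/(4.252−0.000) × (3.702−0.000) + 0 = 50/4.252 × 3.702 + 0 ≈ 43.53 → 44.
Sub-indices: O₃→95, NO₂→51, PM2.5→179, CO→44. Overall AQI = max = 179; dominant pollutant is PM2.5.

179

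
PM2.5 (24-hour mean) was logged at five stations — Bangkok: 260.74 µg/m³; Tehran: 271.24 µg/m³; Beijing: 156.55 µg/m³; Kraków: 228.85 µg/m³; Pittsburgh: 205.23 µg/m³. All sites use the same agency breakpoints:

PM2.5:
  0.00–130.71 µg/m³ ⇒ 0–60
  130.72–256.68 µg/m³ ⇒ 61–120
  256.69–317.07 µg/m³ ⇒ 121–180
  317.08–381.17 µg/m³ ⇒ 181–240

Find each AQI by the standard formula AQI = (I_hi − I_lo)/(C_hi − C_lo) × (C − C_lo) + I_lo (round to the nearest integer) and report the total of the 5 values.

536

Bangkok: 260.74 ∈ [256.69, 317.07] ↔ index [121, 180].
121 + (260.74−256.69)·(180−121)/(317.07−256.69) = 121 + 4.05·59/60.38 ≈ 124.96, so AQI = 125.
Tehran: row 256.69–317.07 (AQI 121–180). (180−121)·(271.24−256.69)/(317.07−256.69) + 121 = 59·14.55/60.38 + 121 ≈ 135.22 → 135.
Beijing: row 130.72–256.68 (AQI 61–120). (120−61)·(156.55−130.72)/(256.68−130.72) + 61 = 59·25.83/125.96 + 61 ≈ 73.10 → 73.
Kraków: 228.85 lies in 130.72–256.68, so I_lo=61, I_hi=120, C_lo=130.72, C_hi=256.68.
(120−61)/(256.68−130.72) × (228.85−130.72) + 61 = 59/125.96 × 98.13 + 61 ≈ 106.96 → 107.
Pittsburgh: 205.23 ∈ [130.72, 256.68] ↔ index [61, 120].
61 + (205.23−130.72)·(120−61)/(256.68−130.72) = 61 + 74.51·59/125.96 ≈ 95.90, so AQI = 96.
AQIs: Bangkok=125, Tehran=135, Beijing=73, Kraków=107, Pittsburgh=96. Sum = 125 + 135 + 73 + 107 + 96 = 536.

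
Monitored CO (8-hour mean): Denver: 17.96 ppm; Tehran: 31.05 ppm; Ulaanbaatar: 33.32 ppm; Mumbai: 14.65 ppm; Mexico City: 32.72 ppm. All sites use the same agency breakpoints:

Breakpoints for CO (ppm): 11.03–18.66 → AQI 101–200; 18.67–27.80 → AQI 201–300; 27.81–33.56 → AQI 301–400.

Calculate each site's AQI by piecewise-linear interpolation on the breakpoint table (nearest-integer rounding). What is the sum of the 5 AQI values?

1478

Denver 17.96: bracket 11.03–18.66 → index 101–200; slope 99/7.63, offset 6.93.
AQI = 101 + 99/7.63·6.93 ≈ 190.92 ⇒ 191.
Tehran 31.05: bracket 27.81–33.56 → index 301–400; slope 99/5.75, offset 3.24.
AQI = 301 + 99/5.75·3.24 ≈ 356.78 ⇒ 357.
Ulaanbaatar: 33.32 ∈ [27.81, 33.56] ↔ index [301, 400].
301 + (33.32−27.81)·(400−301)/(33.56−27.81) = 301 + 5.51·99/5.75 ≈ 395.87, so AQI = 396.
Mumbai: row 11.03–18.66 (AQI 101–200). (200−101)·(14.65−11.03)/(18.66−11.03) + 101 = 99·3.62/7.63 + 101 ≈ 147.97 → 148.
Mexico City: 32.72 ∈ [27.81, 33.56] ↔ index [301, 400].
301 + (32.72−27.81)·(400−301)/(33.56−27.81) = 301 + 4.91·99/5.75 ≈ 385.54, so AQI = 386.
AQIs: Denver=191, Tehran=357, Ulaanbaatar=396, Mumbai=148, Mexico City=386. Sum = 191 + 357 + 396 + 148 + 386 = 1478.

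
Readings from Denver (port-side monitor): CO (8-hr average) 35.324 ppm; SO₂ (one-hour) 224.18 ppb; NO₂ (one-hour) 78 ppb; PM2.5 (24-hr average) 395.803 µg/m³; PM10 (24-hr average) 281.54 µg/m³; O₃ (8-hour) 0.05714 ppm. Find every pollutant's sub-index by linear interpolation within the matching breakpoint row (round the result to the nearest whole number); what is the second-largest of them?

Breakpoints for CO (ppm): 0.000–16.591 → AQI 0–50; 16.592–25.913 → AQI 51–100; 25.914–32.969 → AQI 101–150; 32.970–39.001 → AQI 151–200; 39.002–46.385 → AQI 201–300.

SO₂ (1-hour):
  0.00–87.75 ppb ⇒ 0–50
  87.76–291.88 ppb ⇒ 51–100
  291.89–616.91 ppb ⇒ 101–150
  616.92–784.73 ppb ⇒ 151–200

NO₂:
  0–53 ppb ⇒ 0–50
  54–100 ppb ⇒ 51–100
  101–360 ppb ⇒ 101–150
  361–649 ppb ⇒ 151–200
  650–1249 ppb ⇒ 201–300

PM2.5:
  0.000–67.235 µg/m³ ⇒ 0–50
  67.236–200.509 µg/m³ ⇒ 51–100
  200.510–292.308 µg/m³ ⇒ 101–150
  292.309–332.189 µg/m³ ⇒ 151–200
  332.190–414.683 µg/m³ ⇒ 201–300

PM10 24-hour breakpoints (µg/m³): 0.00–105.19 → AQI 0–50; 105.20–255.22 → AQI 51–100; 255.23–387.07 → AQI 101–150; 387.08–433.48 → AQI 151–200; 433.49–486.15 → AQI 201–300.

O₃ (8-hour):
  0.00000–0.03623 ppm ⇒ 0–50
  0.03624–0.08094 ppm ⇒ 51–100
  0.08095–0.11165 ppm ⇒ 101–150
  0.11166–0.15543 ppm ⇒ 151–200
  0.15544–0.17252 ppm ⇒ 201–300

170

CO: row 32.970–39.001 (AQI 151–200). (200−151)·(35.324−32.970)/(39.001−32.970) + 151 = 49·2.354/6.031 + 151 ≈ 170.13 → 170.
SO₂: row 87.76–291.88 (AQI 51–100). (100−51)·(224.18−87.76)/(291.88−87.76) + 51 = 49·136.42/204.12 + 51 ≈ 83.75 → 84.
NO₂: 78 lies in 54–100, so I_lo=51, I_hi=100, C_lo=54, C_hi=100.
(100−51)/(100−54) × (78−54) + 51 = 49/46 × 24 + 51 ≈ 76.57 → 77.
PM2.5: 395.803 ∈ [332.190, 414.683] ↔ index [201, 300].
201 + (395.803−332.190)·(300−201)/(414.683−332.190) = 201 + 63.613·99/82.493 ≈ 277.34, so AQI = 277.
PM10 281.54: bracket 255.23–387.07 → index 101–150; slope 49/131.84, offset 26.31.
AQI = 101 + 49/131.84·26.31 ≈ 110.78 ⇒ 111.
O₃: 0.05714 ∈ [0.03624, 0.08094] ↔ index [51, 100].
51 + (0.05714−0.03624)·(100−51)/(0.08094−0.03624) = 51 + 0.02090·49/0.04470 ≈ 73.91, so AQI = 74.
Sub-indices: CO→170, SO₂→84, NO₂→77, PM2.5→277, PM10→111, O₃→74. Ranked high→low: 277, 170, 111, 84, 77, 74. Second-highest sub-index = 170.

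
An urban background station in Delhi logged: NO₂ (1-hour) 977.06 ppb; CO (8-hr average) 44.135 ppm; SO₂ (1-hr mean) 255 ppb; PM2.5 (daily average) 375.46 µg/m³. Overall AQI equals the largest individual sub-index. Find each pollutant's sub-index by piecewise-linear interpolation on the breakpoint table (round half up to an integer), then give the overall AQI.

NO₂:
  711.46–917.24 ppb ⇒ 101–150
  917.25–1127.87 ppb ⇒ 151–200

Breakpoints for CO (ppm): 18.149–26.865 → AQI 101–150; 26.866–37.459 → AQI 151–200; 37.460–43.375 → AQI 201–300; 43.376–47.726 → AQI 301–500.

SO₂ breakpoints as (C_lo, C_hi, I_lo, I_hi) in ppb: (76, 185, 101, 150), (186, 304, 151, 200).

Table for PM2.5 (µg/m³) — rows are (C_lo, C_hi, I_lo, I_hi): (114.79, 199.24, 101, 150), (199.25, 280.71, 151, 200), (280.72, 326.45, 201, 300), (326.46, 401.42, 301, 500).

NO₂ 977.06: bracket 917.25–1127.87 → index 151–200; slope 49/210.62, offset 59.81.
AQI = 151 + 49/210.62·59.81 ≈ 164.91 ⇒ 165.
CO: row 43.376–47.726 (AQI 301–500). (500−301)·(44.135−43.376)/(47.726−43.376) + 301 = 199·0.759/4.350 + 301 ≈ 335.72 → 336.
SO₂: 255 ∈ [186, 304] ↔ index [151, 200].
151 + (255−186)·(200−151)/(304−186) = 151 + 69·49/118 ≈ 179.65, so AQI = 180.
PM2.5: 375.46 ∈ [326.46, 401.42] ↔ index [301, 500].
301 + (375.46−326.46)·(500−301)/(401.42−326.46) = 301 + 49.00·199/74.96 ≈ 431.08, so AQI = 431.
Sub-indices: NO₂→165, CO→336, SO₂→180, PM2.5→431. Overall AQI = max = 431; dominant pollutant is PM2.5.

431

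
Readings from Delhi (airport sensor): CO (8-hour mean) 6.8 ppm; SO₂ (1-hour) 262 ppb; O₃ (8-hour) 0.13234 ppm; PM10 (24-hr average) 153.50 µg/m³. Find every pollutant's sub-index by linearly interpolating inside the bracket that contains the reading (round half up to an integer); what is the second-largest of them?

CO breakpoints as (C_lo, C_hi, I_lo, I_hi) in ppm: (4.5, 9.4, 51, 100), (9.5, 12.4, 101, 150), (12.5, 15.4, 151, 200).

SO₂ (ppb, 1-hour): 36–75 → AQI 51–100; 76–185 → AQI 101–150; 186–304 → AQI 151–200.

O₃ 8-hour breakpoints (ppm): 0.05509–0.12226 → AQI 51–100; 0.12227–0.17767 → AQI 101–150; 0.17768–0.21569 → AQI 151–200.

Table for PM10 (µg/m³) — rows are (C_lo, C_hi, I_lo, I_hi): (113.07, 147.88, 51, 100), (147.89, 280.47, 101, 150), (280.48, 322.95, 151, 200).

110

CO: row 4.5–9.4 (AQI 51–100). (100−51)·(6.8−4.5)/(9.4−4.5) + 51 = 49·2.3/4.9 + 51 ≈ 74.00 → 74.
SO₂: row 186–304 (AQI 151–200). (200−151)·(262−186)/(304−186) + 151 = 49·76/118 + 151 ≈ 182.56 → 183.
O₃: 0.13234 ∈ [0.12227, 0.17767] ↔ index [101, 150].
101 + (0.13234−0.12227)·(150−101)/(0.17767−0.12227) = 101 + 0.01007·49/0.05540 ≈ 109.91, so AQI = 110.
PM10: row 147.89–280.47 (AQI 101–150). (150−101)·(153.50−147.89)/(280.47−147.89) + 101 = 49·5.61/132.58 + 101 ≈ 103.07 → 103.
Sub-indices: CO→74, SO₂→183, O₃→110, PM10→103. Ranked high→low: 183, 110, 103, 74. Second-highest sub-index = 110.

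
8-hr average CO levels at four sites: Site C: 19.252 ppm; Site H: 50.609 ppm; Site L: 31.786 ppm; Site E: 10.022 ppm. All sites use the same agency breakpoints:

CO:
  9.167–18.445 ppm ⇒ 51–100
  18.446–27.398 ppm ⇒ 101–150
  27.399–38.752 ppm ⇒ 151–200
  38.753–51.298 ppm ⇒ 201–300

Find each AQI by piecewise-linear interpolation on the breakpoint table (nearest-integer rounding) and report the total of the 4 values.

Site C: 19.252 lies in 18.446–27.398, so I_lo=101, I_hi=150, C_lo=18.446, C_hi=27.398.
(150−101)/(27.398−18.446) × (19.252−18.446) + 101 = 49/8.952 × 0.806 + 101 ≈ 105.41 → 105.
Site H: row 38.753–51.298 (AQI 201–300). (300−201)·(50.609−38.753)/(51.298−38.753) + 201 = 99·11.856/12.545 + 201 ≈ 294.56 → 295.
Site L: 31.786 lies in 27.399–38.752, so I_lo=151, I_hi=200, C_lo=27.399, C_hi=38.752.
(200−151)/(38.752−27.399) × (31.786−27.399) + 151 = 49/11.353 × 4.387 + 151 ≈ 169.93 → 170.
Site E: 10.022 lies in 9.167–18.445, so I_lo=51, I_hi=100, C_lo=9.167, C_hi=18.445.
(100−51)/(18.445−9.167) × (10.022−9.167) + 51 = 49/9.278 × 0.855 + 51 ≈ 55.52 → 56.
AQIs: Site C=105, Site H=295, Site L=170, Site E=56. Sum = 105 + 295 + 170 + 56 = 626.

626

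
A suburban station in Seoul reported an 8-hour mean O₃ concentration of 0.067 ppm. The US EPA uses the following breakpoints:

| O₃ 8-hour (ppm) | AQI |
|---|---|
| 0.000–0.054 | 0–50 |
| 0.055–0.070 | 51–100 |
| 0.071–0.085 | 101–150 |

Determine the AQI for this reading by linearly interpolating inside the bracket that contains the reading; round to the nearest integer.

90

O₃: 0.067 lies in 0.055–0.070, so I_lo=51, I_hi=100, C_lo=0.055, C_hi=0.070.
(100−51)/(0.070−0.055) × (0.067−0.055) + 51 = 49/0.015 × 0.012 + 51 ≈ 90.20 → 90.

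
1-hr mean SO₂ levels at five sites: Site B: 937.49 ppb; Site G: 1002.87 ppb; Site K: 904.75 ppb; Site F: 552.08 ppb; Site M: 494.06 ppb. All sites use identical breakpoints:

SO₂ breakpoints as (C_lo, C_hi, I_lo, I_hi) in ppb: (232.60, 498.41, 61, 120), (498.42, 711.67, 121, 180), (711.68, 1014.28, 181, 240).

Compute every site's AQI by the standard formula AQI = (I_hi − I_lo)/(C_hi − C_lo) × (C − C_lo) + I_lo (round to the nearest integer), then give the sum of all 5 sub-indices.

Site B 937.49: bracket 711.68–1014.28 → index 181–240; slope 59/302.60, offset 225.81.
AQI = 181 + 59/302.60·225.81 ≈ 225.03 ⇒ 225.
Site G: 1002.87 ∈ [711.68, 1014.28] ↔ index [181, 240].
181 + (1002.87−711.68)·(240−181)/(1014.28−711.68) = 181 + 291.19·59/302.60 ≈ 237.78, so AQI = 238.
Site K: 904.75 lies in 711.68–1014.28, so I_lo=181, I_hi=240, C_lo=711.68, C_hi=1014.28.
(240−181)/(1014.28−711.68) × (904.75−711.68) + 181 = 59/302.60 × 193.07 + 181 ≈ 218.64 → 219.
Site F: 552.08 ∈ [498.42, 711.67] ↔ index [121, 180].
121 + (552.08−498.42)·(180−121)/(711.67−498.42) = 121 + 53.66·59/213.25 ≈ 135.85, so AQI = 136.
Site M: 494.06 lies in 232.60–498.41, so I_lo=61, I_hi=120, C_lo=232.60, C_hi=498.41.
(120−61)/(498.41−232.60) × (494.06−232.60) + 61 = 59/265.81 × 261.46 + 61 ≈ 119.03 → 119.
AQIs: Site B=225, Site G=238, Site K=219, Site F=136, Site M=119. Sum = 225 + 238 + 219 + 136 + 119 = 937.

937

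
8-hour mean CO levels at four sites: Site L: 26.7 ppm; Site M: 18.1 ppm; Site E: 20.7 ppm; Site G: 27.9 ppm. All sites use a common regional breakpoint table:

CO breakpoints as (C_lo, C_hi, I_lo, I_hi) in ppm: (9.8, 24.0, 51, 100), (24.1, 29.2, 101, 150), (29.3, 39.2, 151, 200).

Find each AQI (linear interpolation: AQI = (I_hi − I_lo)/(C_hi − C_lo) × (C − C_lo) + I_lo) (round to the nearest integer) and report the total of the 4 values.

Site L 26.7: bracket 24.1–29.2 → index 101–150; slope 49/5.1, offset 2.6.
AQI = 101 + 49/5.1·2.6 ≈ 125.98 ⇒ 126.
Site M: 18.1 ∈ [9.8, 24.0] ↔ index [51, 100].
51 + (18.1−9.8)·(100−51)/(24.0−9.8) = 51 + 8.3·49/14.2 ≈ 79.64, so AQI = 80.
Site E 20.7: bracket 9.8–24.0 → index 51–100; slope 49/14.2, offset 10.9.
AQI = 51 + 49/14.2·10.9 ≈ 88.61 ⇒ 89.
Site G: 27.9 lies in 24.1–29.2, so I_lo=101, I_hi=150, C_lo=24.1, C_hi=29.2.
(150−101)/(29.2−24.1) × (27.9−24.1) + 101 = 49/5.1 × 3.8 + 101 ≈ 137.51 → 138.
AQIs: Site L=126, Site M=80, Site E=89, Site G=138. Sum = 126 + 80 + 89 + 138 = 433.

433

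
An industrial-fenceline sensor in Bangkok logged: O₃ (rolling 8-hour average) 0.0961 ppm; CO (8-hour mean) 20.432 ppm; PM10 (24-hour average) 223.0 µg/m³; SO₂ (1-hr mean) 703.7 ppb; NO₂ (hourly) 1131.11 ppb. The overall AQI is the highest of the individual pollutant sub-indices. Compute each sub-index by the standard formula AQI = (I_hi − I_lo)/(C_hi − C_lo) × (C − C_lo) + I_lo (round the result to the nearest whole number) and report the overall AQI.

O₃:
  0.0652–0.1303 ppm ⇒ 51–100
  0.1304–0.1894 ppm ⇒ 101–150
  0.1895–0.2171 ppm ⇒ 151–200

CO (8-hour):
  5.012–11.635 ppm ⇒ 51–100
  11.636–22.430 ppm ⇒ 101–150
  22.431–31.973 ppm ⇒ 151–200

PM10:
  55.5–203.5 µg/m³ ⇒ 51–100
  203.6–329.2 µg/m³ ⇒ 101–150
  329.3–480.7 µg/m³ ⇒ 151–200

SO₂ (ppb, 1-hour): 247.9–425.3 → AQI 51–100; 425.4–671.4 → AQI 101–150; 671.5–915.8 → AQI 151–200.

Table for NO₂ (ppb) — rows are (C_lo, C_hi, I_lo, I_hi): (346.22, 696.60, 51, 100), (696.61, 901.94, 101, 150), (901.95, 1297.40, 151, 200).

179

O₃ 0.0961: bracket 0.0652–0.1303 → index 51–100; slope 49/0.0651, offset 0.0309.
AQI = 51 + 49/0.0651·0.0309 ≈ 74.26 ⇒ 74.
CO: 20.432 ∈ [11.636, 22.430] ↔ index [101, 150].
101 + (20.432−11.636)·(150−101)/(22.430−11.636) = 101 + 8.796·49/10.794 ≈ 140.93, so AQI = 141.
PM10: 223.0 lies in 203.6–329.2, so I_lo=101, I_hi=150, C_lo=203.6, C_hi=329.2.
(150−101)/(329.2−203.6) × (223.0−203.6) + 101 = 49/125.6 × 19.4 + 101 ≈ 108.57 → 109.
SO₂: row 671.5–915.8 (AQI 151–200). (200−151)·(703.7−671.5)/(915.8−671.5) + 151 = 49·32.2/244.3 + 151 ≈ 157.46 → 157.
NO₂: 1131.11 lies in 901.95–1297.40, so I_lo=151, I_hi=200, C_lo=901.95, C_hi=1297.40.
(200−151)/(1297.40−901.95) × (1131.11−901.95) + 151 = 49/395.45 × 229.16 + 151 ≈ 179.40 → 179.
Sub-indices: O₃→74, CO→141, PM10→109, SO₂→157, NO₂→179. Overall AQI = max = 179; dominant pollutant is NO₂.
AQI 179: Unhealthy.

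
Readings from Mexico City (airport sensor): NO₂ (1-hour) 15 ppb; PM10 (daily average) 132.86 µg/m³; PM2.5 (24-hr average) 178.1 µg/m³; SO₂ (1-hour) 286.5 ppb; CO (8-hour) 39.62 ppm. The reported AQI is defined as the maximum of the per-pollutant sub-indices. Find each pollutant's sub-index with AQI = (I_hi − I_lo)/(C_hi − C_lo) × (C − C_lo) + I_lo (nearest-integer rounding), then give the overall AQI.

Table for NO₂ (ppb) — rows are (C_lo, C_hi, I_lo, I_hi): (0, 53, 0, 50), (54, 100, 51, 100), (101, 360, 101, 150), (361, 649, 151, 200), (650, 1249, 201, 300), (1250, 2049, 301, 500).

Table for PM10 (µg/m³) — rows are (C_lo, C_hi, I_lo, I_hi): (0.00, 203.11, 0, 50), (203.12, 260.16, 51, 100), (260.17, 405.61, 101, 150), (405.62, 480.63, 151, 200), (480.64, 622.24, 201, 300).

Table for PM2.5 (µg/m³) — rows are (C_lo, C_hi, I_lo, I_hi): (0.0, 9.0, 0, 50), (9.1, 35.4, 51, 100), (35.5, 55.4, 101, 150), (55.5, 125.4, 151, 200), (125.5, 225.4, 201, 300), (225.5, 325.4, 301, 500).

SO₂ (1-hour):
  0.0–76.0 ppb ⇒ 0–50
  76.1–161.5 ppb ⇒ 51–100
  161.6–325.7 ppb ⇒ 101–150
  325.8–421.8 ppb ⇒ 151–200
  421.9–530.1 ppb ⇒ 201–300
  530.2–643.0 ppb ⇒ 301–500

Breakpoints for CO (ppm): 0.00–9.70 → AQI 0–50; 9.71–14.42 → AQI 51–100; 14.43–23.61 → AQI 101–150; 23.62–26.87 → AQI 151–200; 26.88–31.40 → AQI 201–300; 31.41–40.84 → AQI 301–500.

NO₂: 15 ∈ [0, 53] ↔ index [0, 50].
0 + (15−0)·(50−0)/(53−0) = 0 + 15·50/53 ≈ 14.15, so AQI = 14.
PM10 132.86: bracket 0.00–203.11 → index 0–50; slope 50/203.11, offset 132.86.
AQI = 0 + 50/203.11·132.86 ≈ 32.71 ⇒ 33.
PM2.5 178.1: bracket 125.5–225.4 → index 201–300; slope 99/99.9, offset 52.6.
AQI = 201 + 99/99.9·52.6 ≈ 253.13 ⇒ 253.
SO₂: 286.5 lies in 161.6–325.7, so I_lo=101, I_hi=150, C_lo=161.6, C_hi=325.7.
(150−101)/(325.7−161.6) × (286.5−161.6) + 101 = 49/164.1 × 124.9 + 101 ≈ 138.29 → 138.
CO: 39.62 lies in 31.41–40.84, so I_lo=301, I_hi=500, C_lo=31.41, C_hi=40.84.
(500−301)/(40.84−31.41) × (39.62−31.41) + 301 = 199/9.43 × 8.21 + 301 ≈ 474.25 → 474.
Sub-indices: NO₂→14, PM10→33, PM2.5→253, SO₂→138, CO→474. Overall AQI = max = 474; dominant pollutant is CO.
AQI 474: Hazardous.

474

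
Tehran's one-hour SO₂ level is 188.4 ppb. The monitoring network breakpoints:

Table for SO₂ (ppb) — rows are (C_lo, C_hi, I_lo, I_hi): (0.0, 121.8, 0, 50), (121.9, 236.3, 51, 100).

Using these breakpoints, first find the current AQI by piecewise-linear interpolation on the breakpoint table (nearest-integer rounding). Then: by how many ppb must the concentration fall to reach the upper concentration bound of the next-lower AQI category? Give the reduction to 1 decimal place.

66.6

SO₂: 188.4 ∈ [121.9, 236.3] ↔ index [51, 100].
51 + (188.4−121.9)·(100−51)/(236.3−121.9) = 51 + 66.5·49/114.4 ≈ 79.48, so AQI = 79.
Current AQI 79 is in the Moderate range (51–100). The next-lower category tops out at AQI 50, whose upper concentration bound is 121.8 ppb.
Reduction needed = 188.4 − 121.8 = 66.6 ppb.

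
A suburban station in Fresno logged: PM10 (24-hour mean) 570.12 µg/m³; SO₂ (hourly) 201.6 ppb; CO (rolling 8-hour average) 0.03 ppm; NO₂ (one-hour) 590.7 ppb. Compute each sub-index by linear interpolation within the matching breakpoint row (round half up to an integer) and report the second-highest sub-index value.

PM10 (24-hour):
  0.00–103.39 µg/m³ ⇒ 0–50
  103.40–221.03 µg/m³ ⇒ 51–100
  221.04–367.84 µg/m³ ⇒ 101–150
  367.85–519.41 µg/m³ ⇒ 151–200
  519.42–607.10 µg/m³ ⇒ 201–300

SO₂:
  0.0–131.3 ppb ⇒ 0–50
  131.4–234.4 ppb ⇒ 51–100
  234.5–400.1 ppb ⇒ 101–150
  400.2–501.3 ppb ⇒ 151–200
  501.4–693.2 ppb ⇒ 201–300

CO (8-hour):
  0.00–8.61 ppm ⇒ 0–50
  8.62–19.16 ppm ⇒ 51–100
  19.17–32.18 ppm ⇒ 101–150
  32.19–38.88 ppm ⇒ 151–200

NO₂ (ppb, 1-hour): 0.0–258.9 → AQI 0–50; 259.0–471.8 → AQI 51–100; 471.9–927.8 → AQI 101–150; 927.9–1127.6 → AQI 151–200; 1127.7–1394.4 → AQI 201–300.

114

PM10 570.12: bracket 519.42–607.10 → index 201–300; slope 99/87.68, offset 50.70.
AQI = 201 + 99/87.68·50.70 ≈ 258.25 ⇒ 258.
SO₂: 201.6 ∈ [131.4, 234.4] ↔ index [51, 100].
51 + (201.6−131.4)·(100−51)/(234.4−131.4) = 51 + 70.2·49/103.0 ≈ 84.40, so AQI = 84.
CO 0.03: bracket 0.00–8.61 → index 0–50; slope 50/8.61, offset 0.03.
AQI = 0 + 50/8.61·0.03 ≈ 0.17 ⇒ 0.
NO₂: 590.7 lies in 471.9–927.8, so I_lo=101, I_hi=150, C_lo=471.9, C_hi=927.8.
(150−101)/(927.8−471.9) × (590.7−471.9) + 101 = 49/455.9 × 118.8 + 101 ≈ 113.77 → 114.
Sub-indices: PM10→258, SO₂→84, CO→0, NO₂→114. Ranked high→low: 258, 114, 84, 0. Second-highest sub-index = 114.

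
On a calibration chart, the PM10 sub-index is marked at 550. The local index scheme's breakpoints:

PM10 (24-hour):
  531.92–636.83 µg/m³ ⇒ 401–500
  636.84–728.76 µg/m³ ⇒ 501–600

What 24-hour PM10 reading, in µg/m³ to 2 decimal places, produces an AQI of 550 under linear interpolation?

682.34

AQI 550 lies in the 501–600 band, which corresponds to 636.84–728.76 µg/m³.
C = 636.84 + (550−501)×(728.76−636.84)/(600−501) = 636.84 + 49×91.92/99 ≈ 682.3358 µg/m³ → 682.34 µg/m³ to 2 dp.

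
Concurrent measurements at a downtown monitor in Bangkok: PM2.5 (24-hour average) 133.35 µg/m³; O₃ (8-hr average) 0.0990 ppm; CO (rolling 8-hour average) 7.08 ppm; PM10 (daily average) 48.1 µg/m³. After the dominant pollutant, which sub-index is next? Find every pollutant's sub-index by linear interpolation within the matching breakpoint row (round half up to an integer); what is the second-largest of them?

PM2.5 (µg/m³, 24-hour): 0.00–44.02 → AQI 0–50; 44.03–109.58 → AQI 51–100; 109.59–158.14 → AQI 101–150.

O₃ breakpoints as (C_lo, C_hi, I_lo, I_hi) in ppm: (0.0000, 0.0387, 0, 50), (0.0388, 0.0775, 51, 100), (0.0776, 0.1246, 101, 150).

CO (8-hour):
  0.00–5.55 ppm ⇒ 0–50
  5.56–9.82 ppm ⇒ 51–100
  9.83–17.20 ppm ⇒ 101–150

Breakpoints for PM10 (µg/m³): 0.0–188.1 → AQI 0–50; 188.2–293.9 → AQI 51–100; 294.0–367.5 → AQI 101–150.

PM2.5: 133.35 lies in 109.59–158.14, so I_lo=101, I_hi=150, C_lo=109.59, C_hi=158.14.
(150−101)/(158.14−109.59) × (133.35−109.59) + 101 = 49/48.55 × 23.76 + 101 ≈ 124.98 → 125.
O₃: 0.0990 ∈ [0.0776, 0.1246] ↔ index [101, 150].
101 + (0.0990−0.0776)·(150−101)/(0.1246−0.0776) = 101 + 0.0214·49/0.0470 ≈ 123.31, so AQI = 123.
CO 7.08: bracket 5.56–9.82 → index 51–100; slope 49/4.26, offset 1.52.
AQI = 51 + 49/4.26·1.52 ≈ 68.48 ⇒ 68.
PM10: 48.1 lies in 0.0–188.1, so I_lo=0, I_hi=50, C_lo=0.0, C_hi=188.1.
(50−0)/(188.1−0.0) × (48.1−0.0) + 0 = 50/188.1 × 48.1 + 0 ≈ 12.79 → 13.
Sub-indices: PM2.5→125, O₃→123, CO→68, PM10→13. Ranked high→low: 125, 123, 68, 13. Second-highest sub-index = 123.

123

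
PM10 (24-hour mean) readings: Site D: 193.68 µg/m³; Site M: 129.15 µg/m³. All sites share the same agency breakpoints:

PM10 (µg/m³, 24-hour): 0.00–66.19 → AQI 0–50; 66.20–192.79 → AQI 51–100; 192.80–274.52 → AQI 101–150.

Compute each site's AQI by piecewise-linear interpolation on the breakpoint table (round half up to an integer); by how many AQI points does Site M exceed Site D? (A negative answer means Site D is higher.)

-27

Site D: row 192.80–274.52 (AQI 101–150). (150−101)·(193.68−192.80)/(274.52−192.80) + 101 = 49·0.88/81.72 + 101 ≈ 101.53 → 102.
Site M: row 66.20–192.79 (AQI 51–100). (100−51)·(129.15−66.20)/(192.79−66.20) + 51 = 49·62.95/126.59 + 51 ≈ 75.37 → 75.
AQIs: Site D=102, Site M=75. Site M (75) − Site D (102) = -27.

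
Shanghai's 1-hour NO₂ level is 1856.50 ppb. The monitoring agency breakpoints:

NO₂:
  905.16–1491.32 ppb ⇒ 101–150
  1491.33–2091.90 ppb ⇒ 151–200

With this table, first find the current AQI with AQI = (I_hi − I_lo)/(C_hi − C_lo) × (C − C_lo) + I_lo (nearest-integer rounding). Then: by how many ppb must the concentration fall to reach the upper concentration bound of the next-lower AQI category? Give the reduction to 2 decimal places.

365.18

NO₂: 1856.50 lies in 1491.33–2091.90, so I_lo=151, I_hi=200, C_lo=1491.33, C_hi=2091.90.
(200−151)/(2091.90−1491.33) × (1856.50−1491.33) + 151 = 49/600.57 × 365.17 + 151 ≈ 180.79 → 181.
Current AQI 181 is in the Unhealthy range (151–200). The next-lower category tops out at AQI 150, whose upper concentration bound is 1491.32 ppb.
Reduction needed = 1856.50 − 1491.32 = 365.18 ppb.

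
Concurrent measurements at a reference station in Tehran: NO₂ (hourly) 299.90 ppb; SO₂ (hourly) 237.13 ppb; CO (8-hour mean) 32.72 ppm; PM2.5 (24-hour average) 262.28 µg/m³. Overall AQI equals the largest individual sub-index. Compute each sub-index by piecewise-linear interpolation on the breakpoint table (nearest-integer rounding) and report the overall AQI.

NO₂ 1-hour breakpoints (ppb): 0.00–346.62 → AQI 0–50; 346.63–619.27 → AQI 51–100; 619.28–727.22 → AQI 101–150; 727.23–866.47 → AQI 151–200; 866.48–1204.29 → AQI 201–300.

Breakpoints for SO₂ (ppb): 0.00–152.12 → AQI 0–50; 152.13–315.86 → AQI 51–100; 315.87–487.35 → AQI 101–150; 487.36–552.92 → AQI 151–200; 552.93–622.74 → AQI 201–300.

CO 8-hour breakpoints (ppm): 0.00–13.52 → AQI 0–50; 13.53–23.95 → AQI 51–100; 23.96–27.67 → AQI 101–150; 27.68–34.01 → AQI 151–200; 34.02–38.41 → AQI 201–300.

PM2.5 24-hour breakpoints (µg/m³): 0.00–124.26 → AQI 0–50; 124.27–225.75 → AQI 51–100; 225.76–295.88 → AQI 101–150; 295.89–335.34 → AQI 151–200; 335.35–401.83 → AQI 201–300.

190

NO₂: 299.90 ∈ [0.00, 346.62] ↔ index [0, 50].
0 + (299.90−0.00)·(50−0)/(346.62−0.00) = 0 + 299.90·50/346.62 ≈ 43.26, so AQI = 43.
SO₂: 237.13 lies in 152.13–315.86, so I_lo=51, I_hi=100, C_lo=152.13, C_hi=315.86.
(100−51)/(315.86−152.13) × (237.13−152.13) + 51 = 49/163.73 × 85.00 + 51 ≈ 76.44 → 76.
CO: 32.72 lies in 27.68–34.01, so I_lo=151, I_hi=200, C_lo=27.68, C_hi=34.01.
(200−151)/(34.01−27.68) × (32.72−27.68) + 151 = 49/6.33 × 5.04 + 151 ≈ 190.01 → 190.
PM2.5: 262.28 lies in 225.76–295.88, so I_lo=101, I_hi=150, C_lo=225.76, C_hi=295.88.
(150−101)/(295.88−225.76) × (262.28−225.76) + 101 = 49/70.12 × 36.52 + 101 ≈ 126.52 → 127.
Sub-indices: NO₂→43, SO₂→76, CO→190, PM2.5→127. Overall AQI = max = 190; dominant pollutant is CO.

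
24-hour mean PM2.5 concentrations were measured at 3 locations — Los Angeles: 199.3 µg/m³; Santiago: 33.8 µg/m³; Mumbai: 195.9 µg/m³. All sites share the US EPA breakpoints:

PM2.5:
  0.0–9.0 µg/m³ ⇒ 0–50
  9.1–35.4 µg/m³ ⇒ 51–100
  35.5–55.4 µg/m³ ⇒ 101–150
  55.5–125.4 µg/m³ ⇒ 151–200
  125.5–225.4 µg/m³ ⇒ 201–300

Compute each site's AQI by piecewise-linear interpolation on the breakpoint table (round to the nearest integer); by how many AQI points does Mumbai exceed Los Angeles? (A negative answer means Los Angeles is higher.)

Los Angeles: 199.3 lies in 125.5–225.4, so I_lo=201, I_hi=300, C_lo=125.5, C_hi=225.4.
(300−201)/(225.4−125.5) × (199.3−125.5) + 201 = 99/99.9 × 73.8 + 201 ≈ 274.14 → 274.
Santiago: 33.8 lies in 9.1–35.4, so I_lo=51, I_hi=100, C_lo=9.1, C_hi=35.4.
(100−51)/(35.4−9.1) × (33.8−9.1) + 51 = 49/26.3 × 24.7 + 51 ≈ 97.02 → 97.
Mumbai 195.9: bracket 125.5–225.4 → index 201–300; slope 99/99.9, offset 70.4.
AQI = 201 + 99/99.9·70.4 ≈ 270.77 ⇒ 271.
AQIs: Los Angeles=274, Santiago=97, Mumbai=271. Mumbai (271) − Los Angeles (274) = -3.

-3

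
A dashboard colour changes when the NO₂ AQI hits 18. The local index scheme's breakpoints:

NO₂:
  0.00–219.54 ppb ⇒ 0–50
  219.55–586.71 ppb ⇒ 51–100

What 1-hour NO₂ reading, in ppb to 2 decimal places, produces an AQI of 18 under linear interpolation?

79.03

AQI 18 lies in the 0–50 band, which corresponds to 0.00–219.54 ppb.
C = 0.00 + (18−0)×(219.54−0.00)/(50−0) = 0.00 + 18×219.54/50 ≈ 79.0344 ppb → 79.03 ppb to 2 dp.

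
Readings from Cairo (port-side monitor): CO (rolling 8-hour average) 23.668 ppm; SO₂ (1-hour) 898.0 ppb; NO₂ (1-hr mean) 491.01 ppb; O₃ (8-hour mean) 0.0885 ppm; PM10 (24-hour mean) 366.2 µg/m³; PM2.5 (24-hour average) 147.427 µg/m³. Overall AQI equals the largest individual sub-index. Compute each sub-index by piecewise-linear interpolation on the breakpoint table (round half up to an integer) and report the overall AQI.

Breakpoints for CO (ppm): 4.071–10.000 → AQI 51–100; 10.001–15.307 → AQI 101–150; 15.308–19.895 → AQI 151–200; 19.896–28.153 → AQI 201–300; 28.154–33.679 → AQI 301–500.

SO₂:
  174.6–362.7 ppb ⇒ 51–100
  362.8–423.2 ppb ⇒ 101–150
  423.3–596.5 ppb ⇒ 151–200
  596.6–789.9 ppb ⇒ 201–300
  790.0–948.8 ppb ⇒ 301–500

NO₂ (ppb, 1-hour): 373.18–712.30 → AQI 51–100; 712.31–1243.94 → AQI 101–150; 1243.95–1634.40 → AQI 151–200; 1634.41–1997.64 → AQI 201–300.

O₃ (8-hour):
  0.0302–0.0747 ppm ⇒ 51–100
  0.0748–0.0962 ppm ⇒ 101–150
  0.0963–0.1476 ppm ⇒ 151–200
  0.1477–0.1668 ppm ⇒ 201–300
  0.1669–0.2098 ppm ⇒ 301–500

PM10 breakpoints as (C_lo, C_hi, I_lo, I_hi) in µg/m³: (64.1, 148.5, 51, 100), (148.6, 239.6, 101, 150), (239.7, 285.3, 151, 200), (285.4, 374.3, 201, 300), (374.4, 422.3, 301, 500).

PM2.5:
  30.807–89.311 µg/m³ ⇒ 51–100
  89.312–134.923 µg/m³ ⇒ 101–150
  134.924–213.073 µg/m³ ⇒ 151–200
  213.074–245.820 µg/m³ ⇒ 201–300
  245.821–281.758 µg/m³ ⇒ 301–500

436

CO: 23.668 lies in 19.896–28.153, so I_lo=201, I_hi=300, C_lo=19.896, C_hi=28.153.
(300−201)/(28.153−19.896) × (23.668−19.896) + 201 = 99/8.257 × 3.772 + 201 ≈ 246.23 → 246.
SO₂: 898.0 ∈ [790.0, 948.8] ↔ index [301, 500].
301 + (898.0−790.0)·(500−301)/(948.8−790.0) = 301 + 108.0·199/158.8 ≈ 436.34, so AQI = 436.
NO₂ 491.01: bracket 373.18–712.30 → index 51–100; slope 49/339.12, offset 117.83.
AQI = 51 + 49/339.12·117.83 ≈ 68.03 ⇒ 68.
O₃: 0.0885 lies in 0.0748–0.0962, so I_lo=101, I_hi=150, C_lo=0.0748, C_hi=0.0962.
(150−101)/(0.0962−0.0748) × (0.0885−0.0748) + 101 = 49/0.0214 × 0.0137 + 101 ≈ 132.37 → 132.
PM10: 366.2 lies in 285.4–374.3, so I_lo=201, I_hi=300, C_lo=285.4, C_hi=374.3.
(300−201)/(374.3−285.4) × (366.2−285.4) + 201 = 99/88.9 × 80.8 + 201 ≈ 290.98 → 291.
PM2.5: 147.427 lies in 134.924–213.073, so I_lo=151, I_hi=200, C_lo=134.924, C_hi=213.073.
(200−151)/(213.073−134.924) × (147.427−134.924) + 151 = 49/78.149 × 12.503 + 151 ≈ 158.84 → 159.
Sub-indices: CO→246, SO₂→436, NO₂→68, O₃→132, PM10→291, PM2.5→159. Overall AQI = max = 436; dominant pollutant is SO₂.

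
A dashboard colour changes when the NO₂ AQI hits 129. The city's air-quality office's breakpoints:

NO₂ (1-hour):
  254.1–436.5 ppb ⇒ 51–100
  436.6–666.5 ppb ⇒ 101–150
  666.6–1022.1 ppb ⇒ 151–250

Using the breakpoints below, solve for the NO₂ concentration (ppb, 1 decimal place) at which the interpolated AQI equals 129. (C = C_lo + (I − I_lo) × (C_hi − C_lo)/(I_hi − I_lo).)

AQI 129 lies in the 101–150 band, which corresponds to 436.6–666.5 ppb.
C = 436.6 + (129−101)×(666.5−436.6)/(150−101) = 436.6 + 28×229.9/49 ≈ 567.971 ppb → 568.0 ppb to 1 dp.

568.0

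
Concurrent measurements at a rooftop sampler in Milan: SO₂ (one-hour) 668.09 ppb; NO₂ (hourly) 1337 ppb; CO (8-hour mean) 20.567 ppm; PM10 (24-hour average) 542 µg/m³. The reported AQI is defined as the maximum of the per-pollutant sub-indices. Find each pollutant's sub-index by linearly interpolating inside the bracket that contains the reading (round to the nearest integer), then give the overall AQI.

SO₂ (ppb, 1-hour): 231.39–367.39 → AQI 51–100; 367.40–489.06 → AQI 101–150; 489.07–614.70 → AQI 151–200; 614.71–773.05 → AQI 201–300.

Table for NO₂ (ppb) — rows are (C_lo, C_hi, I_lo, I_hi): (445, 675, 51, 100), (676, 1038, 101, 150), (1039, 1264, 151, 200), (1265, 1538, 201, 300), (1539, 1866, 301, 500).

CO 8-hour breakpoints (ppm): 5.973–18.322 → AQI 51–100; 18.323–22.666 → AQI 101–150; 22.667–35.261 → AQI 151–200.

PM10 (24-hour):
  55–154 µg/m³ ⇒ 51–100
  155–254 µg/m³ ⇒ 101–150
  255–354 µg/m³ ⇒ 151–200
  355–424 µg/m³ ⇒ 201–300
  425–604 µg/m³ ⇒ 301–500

431

SO₂: 668.09 ∈ [614.71, 773.05] ↔ index [201, 300].
201 + (668.09−614.71)·(300−201)/(773.05−614.71) = 201 + 53.38·99/158.34 ≈ 234.38, so AQI = 234.
NO₂: 1337 lies in 1265–1538, so I_lo=201, I_hi=300, C_lo=1265, C_hi=1538.
(300−201)/(1538−1265) × (1337−1265) + 201 = 99/273 × 72 + 201 ≈ 227.11 → 227.
CO 20.567: bracket 18.323–22.666 → index 101–150; slope 49/4.343, offset 2.244.
AQI = 101 + 49/4.343·2.244 ≈ 126.32 ⇒ 126.
PM10: 542 ∈ [425, 604] ↔ index [301, 500].
301 + (542−425)·(500−301)/(604−425) = 301 + 117·199/179 ≈ 431.07, so AQI = 431.
Sub-indices: SO₂→234, NO₂→227, CO→126, PM10→431. Overall AQI = max = 431; dominant pollutant is PM10.
AQI 431: Hazardous.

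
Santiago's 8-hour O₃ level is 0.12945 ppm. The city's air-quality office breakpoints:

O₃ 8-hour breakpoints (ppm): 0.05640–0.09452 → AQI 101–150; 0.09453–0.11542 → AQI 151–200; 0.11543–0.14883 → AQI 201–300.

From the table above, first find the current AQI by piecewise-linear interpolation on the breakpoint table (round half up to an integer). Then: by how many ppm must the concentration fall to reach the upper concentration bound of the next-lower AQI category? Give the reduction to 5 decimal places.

O₃: 0.12945 lies in 0.11543–0.14883, so I_lo=201, I_hi=300, C_lo=0.11543, C_hi=0.14883.
(300−201)/(0.14883−0.11543) × (0.12945−0.11543) + 201 = 99/0.03340 × 0.01402 + 201 ≈ 242.56 → 243.
Current AQI 243 is in the Very Unhealthy range (201–300). The next-lower category tops out at AQI 200, whose upper concentration bound is 0.11542 ppm.
Reduction needed = 0.12945 − 0.11542 = 0.01403 ppm.

0.01403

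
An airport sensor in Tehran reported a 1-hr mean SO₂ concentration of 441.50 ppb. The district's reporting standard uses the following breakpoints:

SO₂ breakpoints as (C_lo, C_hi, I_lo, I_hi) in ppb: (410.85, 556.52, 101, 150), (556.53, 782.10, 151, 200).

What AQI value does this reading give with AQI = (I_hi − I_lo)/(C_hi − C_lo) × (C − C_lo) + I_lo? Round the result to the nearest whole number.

111

SO₂: row 410.85–556.52 (AQI 101–150). (150−101)·(441.50−410.85)/(556.52−410.85) + 101 = 49·30.65/145.67 + 101 ≈ 111.31 → 111.
AQI 111 falls in the Unhealthy for Sensitive Groups category.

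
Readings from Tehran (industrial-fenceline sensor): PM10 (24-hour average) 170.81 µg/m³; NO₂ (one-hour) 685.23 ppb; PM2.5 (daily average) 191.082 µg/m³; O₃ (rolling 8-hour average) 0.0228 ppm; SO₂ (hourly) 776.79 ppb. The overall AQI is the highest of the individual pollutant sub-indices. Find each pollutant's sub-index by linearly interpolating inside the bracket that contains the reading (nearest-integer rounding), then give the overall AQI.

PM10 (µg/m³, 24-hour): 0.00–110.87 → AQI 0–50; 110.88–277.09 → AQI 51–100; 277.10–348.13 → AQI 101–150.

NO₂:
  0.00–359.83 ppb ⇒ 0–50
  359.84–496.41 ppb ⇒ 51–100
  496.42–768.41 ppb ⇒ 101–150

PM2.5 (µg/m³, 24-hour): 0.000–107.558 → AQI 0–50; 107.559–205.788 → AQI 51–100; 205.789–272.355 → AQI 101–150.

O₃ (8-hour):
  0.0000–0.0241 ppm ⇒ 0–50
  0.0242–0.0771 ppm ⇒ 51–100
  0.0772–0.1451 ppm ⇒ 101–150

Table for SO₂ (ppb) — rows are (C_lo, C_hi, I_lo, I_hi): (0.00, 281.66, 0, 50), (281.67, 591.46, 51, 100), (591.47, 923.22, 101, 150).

PM10: row 110.88–277.09 (AQI 51–100). (100−51)·(170.81−110.88)/(277.09−110.88) + 51 = 49·59.93/166.21 + 51 ≈ 68.67 → 69.
NO₂: 685.23 lies in 496.42–768.41, so I_lo=101, I_hi=150, C_lo=496.42, C_hi=768.41.
(150−101)/(768.41−496.42) × (685.23−496.42) + 101 = 49/271.99 × 188.81 + 101 ≈ 135.01 → 135.
PM2.5: 191.082 ∈ [107.559, 205.788] ↔ index [51, 100].
51 + (191.082−107.559)·(100−51)/(205.788−107.559) = 51 + 83.523·49/98.229 ≈ 92.66, so AQI = 93.
O₃: 0.0228 ∈ [0.0000, 0.0241] ↔ index [0, 50].
0 + (0.0228−0.0000)·(50−0)/(0.0241−0.0000) = 0 + 0.0228·50/0.0241 ≈ 47.30, so AQI = 47.
SO₂: 776.79 lies in 591.47–923.22, so I_lo=101, I_hi=150, C_lo=591.47, C_hi=923.22.
(150−101)/(923.22−591.47) × (776.79−591.47) + 101 = 49/331.75 × 185.32 + 101 ≈ 128.37 → 128.
Sub-indices: PM10→69, NO₂→135, PM2.5→93, O₃→47, SO₂→128. Overall AQI = max = 135; dominant pollutant is NO₂.

135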